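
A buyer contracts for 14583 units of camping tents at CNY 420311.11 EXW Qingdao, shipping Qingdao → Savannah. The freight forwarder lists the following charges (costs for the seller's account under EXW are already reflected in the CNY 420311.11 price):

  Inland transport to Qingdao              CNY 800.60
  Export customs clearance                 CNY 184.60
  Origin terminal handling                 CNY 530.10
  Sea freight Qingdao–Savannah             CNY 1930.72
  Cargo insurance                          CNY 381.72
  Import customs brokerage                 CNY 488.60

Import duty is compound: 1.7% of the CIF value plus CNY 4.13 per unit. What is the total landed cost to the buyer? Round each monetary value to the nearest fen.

EXW: the seller makes goods available at their premises; the buyer bears all onward costs.
CIF value = EXW price + inland to port + export clearance + origin terminal + freight + insurance = 420311.11 + 800.60 + 184.60 + 530.10 + 1930.72 + 381.72 = 424138.85
Ad valorem component: 424138.85 × 1.7% = 7210.36
Specific component: 14583 × 4.13 = 60227.79
Import duty = 7210.36 + 60227.79 = 67438.15
Buyer bears: inland to port 800.60 + export clearance 184.60 + origin terminal 530.10 + freight 1930.72 + insurance 381.72 + brokerage 488.60 + duty 67438.15 = 71754.49
Landed cost = invoice 420311.11 + 71754.49 = 492065.60

Total landed cost: CNY 492065.60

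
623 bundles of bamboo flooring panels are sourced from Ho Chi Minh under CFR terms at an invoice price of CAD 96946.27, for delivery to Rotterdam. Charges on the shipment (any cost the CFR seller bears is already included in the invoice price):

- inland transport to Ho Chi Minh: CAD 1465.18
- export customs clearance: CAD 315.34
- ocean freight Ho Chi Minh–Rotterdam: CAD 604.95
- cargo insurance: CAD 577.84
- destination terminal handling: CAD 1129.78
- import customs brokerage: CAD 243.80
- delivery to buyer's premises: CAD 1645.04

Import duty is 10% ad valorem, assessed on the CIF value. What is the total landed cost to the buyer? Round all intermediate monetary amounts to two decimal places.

CFR: the seller pays costs through ocean freight to the destination port, but not insurance.
Already in the invoice (seller's account under CFR): inland to port, export clearance, freight — exclude.
CIF value = CFR price + insurance = 96946.27 + 577.84 = 97524.11
Import duty = 97524.11 × 10% = 9752.41
Buyer bears: insurance 577.84 + destination terminal 1129.78 + brokerage 243.80 + delivery 1645.04 + duty 9752.41 = 13348.87
Landed cost = invoice 96946.27 + 13348.87 = 110295.14

Total landed cost: CAD 110295.14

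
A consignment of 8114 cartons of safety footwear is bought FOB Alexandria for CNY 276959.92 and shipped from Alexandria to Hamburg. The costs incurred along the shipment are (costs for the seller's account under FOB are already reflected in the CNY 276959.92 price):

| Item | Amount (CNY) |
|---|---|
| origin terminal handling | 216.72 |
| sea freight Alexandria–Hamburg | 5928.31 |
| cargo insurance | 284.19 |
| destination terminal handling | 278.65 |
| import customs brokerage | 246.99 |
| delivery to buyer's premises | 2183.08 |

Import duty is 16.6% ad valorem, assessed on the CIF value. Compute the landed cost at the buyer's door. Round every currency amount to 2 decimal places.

FOB: the seller bears costs until goods are on board at the origin port; the buyer bears freight, insurance and all costs thereafter.
Already in the invoice (seller's account under FOB): origin terminal — exclude.
CIF value = FOB price + freight + insurance = 276959.92 + 5928.31 + 284.19 = 283172.42
Import duty = 283172.42 × 16.6% = 47006.62
Buyer bears: freight 5928.31 + insurance 284.19 + destination terminal 278.65 + brokerage 246.99 + delivery 2183.08 + duty 47006.62 = 55927.84
Landed cost = invoice 276959.92 + 55927.84 = 332887.76

Total landed cost: CNY 332887.76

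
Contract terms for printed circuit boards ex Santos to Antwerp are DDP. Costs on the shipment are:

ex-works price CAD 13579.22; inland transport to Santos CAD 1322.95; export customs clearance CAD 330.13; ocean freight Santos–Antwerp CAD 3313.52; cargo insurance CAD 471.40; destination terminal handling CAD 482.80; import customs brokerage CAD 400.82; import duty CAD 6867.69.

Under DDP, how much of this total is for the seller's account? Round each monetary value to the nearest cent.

Seller's account: CAD 26768.53

DDP: the seller bears all costs including import duty.
Seller's account: goods 13579.22 + inland to port 1322.95 + export clearance 330.13 + freight 3313.52 + insurance 471.40 + destination terminal 482.80 + brokerage 400.82 + duty 6867.69 = 26768.53
Buyer's account: 0.00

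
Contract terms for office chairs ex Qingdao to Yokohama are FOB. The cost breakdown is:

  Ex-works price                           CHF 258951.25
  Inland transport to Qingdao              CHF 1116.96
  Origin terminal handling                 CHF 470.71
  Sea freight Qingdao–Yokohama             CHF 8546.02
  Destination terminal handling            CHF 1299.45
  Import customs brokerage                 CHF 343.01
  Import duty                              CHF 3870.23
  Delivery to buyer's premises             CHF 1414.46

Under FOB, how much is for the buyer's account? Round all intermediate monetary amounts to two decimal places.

Buyer's account: CHF 15473.17

FOB: the seller bears costs until goods are on board at the origin port; the buyer bears freight, insurance and all costs thereafter.
Seller's account: goods 258951.25 + inland to port 1116.96 + origin terminal 470.71 = 260538.92
Buyer's account: freight 8546.02 + destination terminal 1299.45 + brokerage 343.01 + duty 3870.23 + delivery 1414.46 = 15473.17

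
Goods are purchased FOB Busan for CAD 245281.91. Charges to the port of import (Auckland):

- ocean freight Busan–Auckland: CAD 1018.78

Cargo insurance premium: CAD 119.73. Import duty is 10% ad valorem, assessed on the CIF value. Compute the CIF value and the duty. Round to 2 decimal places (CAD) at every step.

CIF = FOB price + freight + insurance
CIF = 245281.91 + 1018.78 + 119.73 = 246420.42
Import duty = 246420.42 × 10% = 24642.04

CIF value: CAD 246420.42; import duty: CAD 24642.04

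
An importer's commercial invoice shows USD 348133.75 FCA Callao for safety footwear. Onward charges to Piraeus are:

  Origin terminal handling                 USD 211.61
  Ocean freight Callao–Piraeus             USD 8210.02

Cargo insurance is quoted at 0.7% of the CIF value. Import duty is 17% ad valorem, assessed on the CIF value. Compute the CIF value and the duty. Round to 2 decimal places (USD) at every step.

Let C be the CIF value. C = FCA price + pre-shipment costs + freight + 0.7% × C
C − 0.7% × C = 348133.75 + 211.61 + 8210.02
0.993 × C = 356555.38
C = 356555.38 / 0.993 = 359068.86
Insurance premium = 0.7% × 359068.86 = 2513.48
Import duty = 359068.86 × 17% = 61041.71

CIF value: USD 359068.86; import duty: USD 61041.71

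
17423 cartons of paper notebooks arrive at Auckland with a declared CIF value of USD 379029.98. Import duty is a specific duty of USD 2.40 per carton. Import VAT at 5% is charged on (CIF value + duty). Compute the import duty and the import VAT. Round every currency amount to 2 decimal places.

Import duty = 17423 × 2.40 = 41815.20
VAT base = CIF + duty = 379029.98 + 41815.20 = 420845.18
Import VAT = 420845.18 × 5% = 21042.26

Import duty: USD 41815.20; import VAT: USD 21042.26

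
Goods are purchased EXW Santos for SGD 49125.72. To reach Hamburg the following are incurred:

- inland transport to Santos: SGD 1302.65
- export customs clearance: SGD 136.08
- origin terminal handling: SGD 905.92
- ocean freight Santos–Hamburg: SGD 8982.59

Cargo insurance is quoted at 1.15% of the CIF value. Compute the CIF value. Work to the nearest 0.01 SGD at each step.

CIF value: SGD 61156.26

Let C be the CIF value. C = EXW price + pre-shipment costs + freight + 1.15% × C
C − 1.15% × C = 49125.72 + 1302.65 + 136.08 + 905.92 + 8982.59
0.9885 × C = 60452.96
C = 60452.96 / 0.9885 = 61156.26
Insurance premium = 1.15% × 61156.26 = 703.30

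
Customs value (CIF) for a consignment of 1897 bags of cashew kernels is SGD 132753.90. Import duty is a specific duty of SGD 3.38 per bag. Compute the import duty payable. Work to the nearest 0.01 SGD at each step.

Import duty = 1897 × 3.38 = 6411.86

Import duty: SGD 6411.86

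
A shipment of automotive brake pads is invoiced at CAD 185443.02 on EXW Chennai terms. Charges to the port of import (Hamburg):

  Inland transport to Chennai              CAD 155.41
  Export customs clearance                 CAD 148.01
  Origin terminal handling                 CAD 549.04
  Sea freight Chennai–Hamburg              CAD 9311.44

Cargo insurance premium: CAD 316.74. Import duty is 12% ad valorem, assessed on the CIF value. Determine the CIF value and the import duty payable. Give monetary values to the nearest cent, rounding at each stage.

CIF value: CAD 195923.66; import duty: CAD 23510.84

CIF = EXW price + pre-shipment costs + freight + insurance
CIF = 185443.02 + 155.41 + 148.01 + 549.04 + 9311.44 + 316.74 = 195923.66
Import duty = 195923.66 × 12% = 23510.84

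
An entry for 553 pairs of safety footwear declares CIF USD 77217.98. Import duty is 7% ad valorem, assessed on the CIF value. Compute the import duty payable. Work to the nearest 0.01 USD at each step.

Import duty = 77217.98 × 7% = 5405.26

Import duty: USD 5405.26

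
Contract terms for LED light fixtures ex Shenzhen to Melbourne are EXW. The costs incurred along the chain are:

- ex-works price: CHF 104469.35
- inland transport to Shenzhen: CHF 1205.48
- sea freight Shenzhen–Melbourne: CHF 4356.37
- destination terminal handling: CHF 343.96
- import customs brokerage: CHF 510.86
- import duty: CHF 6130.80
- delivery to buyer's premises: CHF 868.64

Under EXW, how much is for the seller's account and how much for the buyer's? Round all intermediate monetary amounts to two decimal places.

EXW: the seller makes goods available at their premises; the buyer bears all onward costs.
Seller's account: goods 104469.35 = 104469.35
Buyer's account: inland to port 1205.48 + freight 4356.37 + destination terminal 343.96 + brokerage 510.86 + duty 6130.80 + delivery 868.64 = 13416.11

Seller: CHF 104469.35; buyer: CHF 13416.11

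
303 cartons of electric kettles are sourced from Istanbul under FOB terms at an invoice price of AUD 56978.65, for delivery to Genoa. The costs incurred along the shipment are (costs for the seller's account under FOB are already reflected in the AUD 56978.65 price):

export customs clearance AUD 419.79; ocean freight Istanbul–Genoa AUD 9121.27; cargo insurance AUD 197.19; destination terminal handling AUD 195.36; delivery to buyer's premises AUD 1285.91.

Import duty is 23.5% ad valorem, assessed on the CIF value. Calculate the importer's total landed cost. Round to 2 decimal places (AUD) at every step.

FOB: the seller bears costs until goods are on board at the origin port; the buyer bears freight, insurance and all costs thereafter.
Already in the invoice (seller's account under FOB): export clearance — exclude.
CIF value = FOB price + freight + insurance = 56978.65 + 9121.27 + 197.19 = 66297.11
Import duty = 66297.11 × 23.5% = 15579.82
Buyer bears: freight 9121.27 + insurance 197.19 + destination terminal 195.36 + delivery 1285.91 + duty 15579.82 = 26379.55
Landed cost = invoice 56978.65 + 26379.55 = 83358.20

Total landed cost: AUD 83358.20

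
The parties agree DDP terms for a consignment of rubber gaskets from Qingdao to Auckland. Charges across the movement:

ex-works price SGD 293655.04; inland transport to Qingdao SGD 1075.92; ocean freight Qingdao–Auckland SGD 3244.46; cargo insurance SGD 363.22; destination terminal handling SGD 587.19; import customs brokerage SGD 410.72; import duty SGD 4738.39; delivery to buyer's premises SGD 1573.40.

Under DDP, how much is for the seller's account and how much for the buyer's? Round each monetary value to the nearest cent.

DDP: the seller bears all costs including import duty.
Seller's account: goods 293655.04 + inland to port 1075.92 + freight 3244.46 + insurance 363.22 + destination terminal 587.19 + brokerage 410.72 + duty 4738.39 + delivery 1573.40 = 305648.34
Buyer's account: 0.00

Seller: SGD 305648.34; buyer: SGD 0.00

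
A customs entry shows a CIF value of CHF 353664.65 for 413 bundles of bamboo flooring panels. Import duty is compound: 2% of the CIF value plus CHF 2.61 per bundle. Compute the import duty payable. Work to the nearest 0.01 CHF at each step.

Ad valorem component: 353664.65 × 2% = 7073.29
Specific component: 413 × 2.61 = 1077.93
Import duty = 7073.29 + 1077.93 = 8151.22

Import duty: CHF 8151.22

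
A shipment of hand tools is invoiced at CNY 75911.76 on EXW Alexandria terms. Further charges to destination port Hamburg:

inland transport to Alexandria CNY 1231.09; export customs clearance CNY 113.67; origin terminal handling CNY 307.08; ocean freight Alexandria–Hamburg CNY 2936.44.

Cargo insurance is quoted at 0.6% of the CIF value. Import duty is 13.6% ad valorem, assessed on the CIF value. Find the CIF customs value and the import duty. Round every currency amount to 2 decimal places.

CIF value: CNY 80985.96; import duty: CNY 11014.09

Let C be the CIF value. C = EXW price + pre-shipment costs + freight + 0.6% × C
C − 0.6% × C = 75911.76 + 1231.09 + 113.67 + 307.08 + 2936.44
0.994 × C = 80500.04
C = 80500.04 / 0.994 = 80985.96
Insurance premium = 0.6% × 80985.96 = 485.92
Import duty = 80985.96 × 13.6% = 11014.09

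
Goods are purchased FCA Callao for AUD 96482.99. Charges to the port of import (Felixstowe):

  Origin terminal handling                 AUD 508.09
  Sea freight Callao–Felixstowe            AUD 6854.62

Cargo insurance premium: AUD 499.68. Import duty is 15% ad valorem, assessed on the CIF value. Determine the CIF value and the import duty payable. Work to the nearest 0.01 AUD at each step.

CIF value: AUD 104345.38; import duty: AUD 15651.81

CIF = FCA price + pre-shipment costs + freight + insurance
CIF = 96482.99 + 508.09 + 6854.62 + 499.68 = 104345.38
Import duty = 104345.38 × 15% = 15651.81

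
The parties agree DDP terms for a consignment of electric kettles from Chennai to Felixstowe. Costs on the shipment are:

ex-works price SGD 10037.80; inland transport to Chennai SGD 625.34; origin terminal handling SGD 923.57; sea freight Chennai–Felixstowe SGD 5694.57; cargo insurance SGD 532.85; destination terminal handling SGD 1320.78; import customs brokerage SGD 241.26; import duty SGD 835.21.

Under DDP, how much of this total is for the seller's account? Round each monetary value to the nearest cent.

DDP: the seller bears all costs including import duty.
Seller's account: goods 10037.80 + inland to port 625.34 + origin terminal 923.57 + freight 5694.57 + insurance 532.85 + destination terminal 1320.78 + brokerage 241.26 + duty 835.21 = 20211.38
Buyer's account: 0.00

Seller's account: SGD 20211.38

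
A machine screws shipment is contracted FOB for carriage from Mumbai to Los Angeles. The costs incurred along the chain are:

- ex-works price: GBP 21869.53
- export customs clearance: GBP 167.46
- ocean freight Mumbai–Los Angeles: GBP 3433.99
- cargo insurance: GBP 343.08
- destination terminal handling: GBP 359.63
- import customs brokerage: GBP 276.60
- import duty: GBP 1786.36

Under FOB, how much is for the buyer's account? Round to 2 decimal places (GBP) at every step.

Buyer's account: GBP 6199.66

FOB: the seller bears costs until goods are on board at the origin port; the buyer bears freight, insurance and all costs thereafter.
Seller's account: goods 21869.53 + export clearance 167.46 = 22036.99
Buyer's account: freight 3433.99 + insurance 343.08 + destination terminal 359.63 + brokerage 276.60 + duty 1786.36 = 6199.66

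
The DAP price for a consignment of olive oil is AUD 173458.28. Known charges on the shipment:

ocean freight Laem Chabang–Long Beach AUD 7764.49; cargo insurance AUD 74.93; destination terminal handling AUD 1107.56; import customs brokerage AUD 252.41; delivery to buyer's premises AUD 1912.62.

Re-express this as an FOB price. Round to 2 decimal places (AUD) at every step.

FOB price: AUD 162598.68

Not relevant to the conversion: brokerage — on the buyer under both terms; not part of either seller's price.
From DAP to FOB, the seller no longer bears: freight, insurance, destination terminal, delivery.
FOB price = 173458.28 − 7764.49 − 74.93 − 1107.56 − 1912.62 = 162598.68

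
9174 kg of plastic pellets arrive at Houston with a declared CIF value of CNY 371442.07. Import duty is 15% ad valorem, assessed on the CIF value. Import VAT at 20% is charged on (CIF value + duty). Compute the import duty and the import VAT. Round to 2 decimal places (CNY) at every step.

Import duty = 371442.07 × 15% = 55716.31
VAT base = CIF + duty = 371442.07 + 55716.31 = 427158.38
Import VAT = 427158.38 × 20% = 85431.68

Import duty: CNY 55716.31; import VAT: CNY 85431.68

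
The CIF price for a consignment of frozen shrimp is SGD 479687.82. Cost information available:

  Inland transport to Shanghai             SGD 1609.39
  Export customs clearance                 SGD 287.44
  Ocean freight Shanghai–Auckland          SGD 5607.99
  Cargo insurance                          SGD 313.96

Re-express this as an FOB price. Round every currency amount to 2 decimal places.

Not relevant to the conversion: inland to port, export clearance — on the seller under both CIF and FOB; already in the CIF price and stays in the FOB price.
From CIF to FOB, the seller no longer bears: freight, insurance.
FOB price = 479687.82 − 5607.99 − 313.96 = 473765.87

FOB price: SGD 473765.87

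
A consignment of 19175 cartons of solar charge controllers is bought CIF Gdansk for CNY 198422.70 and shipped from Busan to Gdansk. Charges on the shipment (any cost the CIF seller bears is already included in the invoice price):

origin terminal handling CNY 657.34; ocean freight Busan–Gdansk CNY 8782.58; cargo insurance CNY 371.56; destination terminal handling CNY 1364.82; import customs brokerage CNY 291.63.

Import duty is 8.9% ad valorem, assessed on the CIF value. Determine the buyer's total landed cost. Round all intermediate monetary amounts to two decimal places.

Total landed cost: CNY 217738.77

CIF: the seller pays costs through ocean freight and marine insurance to the destination port.
Already in the invoice (seller's account under CIF): origin terminal, freight, insurance — exclude.
The CIF price already equals the CIF value: 198422.70
Import duty = 198422.70 × 8.9% = 17659.62
Buyer bears: destination terminal 1364.82 + brokerage 291.63 + duty 17659.62 = 19316.07
Landed cost = invoice 198422.70 + 19316.07 = 217738.77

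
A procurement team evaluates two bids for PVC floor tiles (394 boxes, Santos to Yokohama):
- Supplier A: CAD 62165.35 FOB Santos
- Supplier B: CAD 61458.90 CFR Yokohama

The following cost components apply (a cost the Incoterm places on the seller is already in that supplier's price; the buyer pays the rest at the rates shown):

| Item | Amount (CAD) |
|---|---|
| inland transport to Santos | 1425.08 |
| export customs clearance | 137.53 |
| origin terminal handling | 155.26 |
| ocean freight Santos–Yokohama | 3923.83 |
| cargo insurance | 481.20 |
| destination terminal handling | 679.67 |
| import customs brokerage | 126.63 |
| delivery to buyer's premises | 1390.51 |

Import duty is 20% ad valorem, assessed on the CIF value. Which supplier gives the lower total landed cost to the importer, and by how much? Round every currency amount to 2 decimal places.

Supplier A (FOB):
CIF value = FOB price + freight + insurance = 62165.35 + 3923.83 + 481.20 = 66570.38
Import duty = 66570.38 × 20% = 13314.08
Buyer bears (A): 3923.83 + 481.20 + 679.67 + 126.63 + 1390.51 = 6601.84
Landed cost (A) = invoice 62165.35 + 6601.84 + duty 13314.08 = 82081.27
Supplier B (CFR):
CIF value = CFR price + insurance = 61458.90 + 481.20 = 61940.10
Import duty = 61940.10 × 20% = 12388.02
Buyer bears (B): 481.20 + 679.67 + 126.63 + 1390.51 = 2678.01
Landed cost (B) = invoice 61458.90 + 2678.01 + duty 12388.02 = 76524.93
Difference = |82081.27 − 76524.93| = 5556.34

Supplier B is cheaper by CAD 5556.34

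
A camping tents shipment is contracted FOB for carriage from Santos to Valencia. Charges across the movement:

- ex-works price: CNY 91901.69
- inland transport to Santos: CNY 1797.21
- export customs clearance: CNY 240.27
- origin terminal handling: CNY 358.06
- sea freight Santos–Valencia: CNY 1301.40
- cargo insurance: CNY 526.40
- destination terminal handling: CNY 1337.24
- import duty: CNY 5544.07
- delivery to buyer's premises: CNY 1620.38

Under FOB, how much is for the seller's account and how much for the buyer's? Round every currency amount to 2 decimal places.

FOB: the seller bears costs until goods are on board at the origin port; the buyer bears freight, insurance and all costs thereafter.
Seller's account: goods 91901.69 + inland to port 1797.21 + export clearance 240.27 + origin terminal 358.06 = 94297.23
Buyer's account: freight 1301.40 + insurance 526.40 + destination terminal 1337.24 + duty 5544.07 + delivery 1620.38 = 10329.49

Seller: CNY 94297.23; buyer: CNY 10329.49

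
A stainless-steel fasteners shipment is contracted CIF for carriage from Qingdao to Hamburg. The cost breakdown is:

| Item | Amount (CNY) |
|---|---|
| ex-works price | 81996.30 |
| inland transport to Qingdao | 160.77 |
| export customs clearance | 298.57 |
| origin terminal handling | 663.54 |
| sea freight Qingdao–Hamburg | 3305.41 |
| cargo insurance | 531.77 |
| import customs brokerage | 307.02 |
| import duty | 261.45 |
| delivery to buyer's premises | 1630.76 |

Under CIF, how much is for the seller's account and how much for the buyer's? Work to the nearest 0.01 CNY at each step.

CIF: the seller pays costs through ocean freight and marine insurance to the destination port.
Seller's account: goods 81996.30 + inland to port 160.77 + export clearance 298.57 + origin terminal 663.54 + freight 3305.41 + insurance 531.77 = 86956.36
Buyer's account: brokerage 307.02 + duty 261.45 + delivery 1630.76 = 2199.23

Seller: CNY 86956.36; buyer: CNY 2199.23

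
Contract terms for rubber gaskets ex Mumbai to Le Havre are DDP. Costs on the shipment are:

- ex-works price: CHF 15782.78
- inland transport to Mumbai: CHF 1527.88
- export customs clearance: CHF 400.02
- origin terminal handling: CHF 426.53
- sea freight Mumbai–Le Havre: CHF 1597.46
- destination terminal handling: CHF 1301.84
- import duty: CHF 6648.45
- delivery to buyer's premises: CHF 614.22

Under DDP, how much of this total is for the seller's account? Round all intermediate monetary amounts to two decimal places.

Seller's account: CHF 28299.18

DDP: the seller bears all costs including import duty.
Seller's account: goods 15782.78 + inland to port 1527.88 + export clearance 400.02 + origin terminal 426.53 + freight 1597.46 + destination terminal 1301.84 + duty 6648.45 + delivery 614.22 = 28299.18
Buyer's account: 0.00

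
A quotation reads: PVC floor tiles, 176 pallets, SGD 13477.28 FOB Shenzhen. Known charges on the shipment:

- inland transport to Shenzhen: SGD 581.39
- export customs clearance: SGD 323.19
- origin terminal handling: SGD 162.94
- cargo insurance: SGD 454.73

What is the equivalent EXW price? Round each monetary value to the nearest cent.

EXW price: SGD 12409.76

Not relevant to the conversion: insurance — on the buyer under both terms; not part of either seller's price.
From FOB to EXW, the seller no longer bears: inland to port, export clearance, origin terminal.
EXW price = 13477.28 − 581.39 − 323.19 − 162.94 = 12409.76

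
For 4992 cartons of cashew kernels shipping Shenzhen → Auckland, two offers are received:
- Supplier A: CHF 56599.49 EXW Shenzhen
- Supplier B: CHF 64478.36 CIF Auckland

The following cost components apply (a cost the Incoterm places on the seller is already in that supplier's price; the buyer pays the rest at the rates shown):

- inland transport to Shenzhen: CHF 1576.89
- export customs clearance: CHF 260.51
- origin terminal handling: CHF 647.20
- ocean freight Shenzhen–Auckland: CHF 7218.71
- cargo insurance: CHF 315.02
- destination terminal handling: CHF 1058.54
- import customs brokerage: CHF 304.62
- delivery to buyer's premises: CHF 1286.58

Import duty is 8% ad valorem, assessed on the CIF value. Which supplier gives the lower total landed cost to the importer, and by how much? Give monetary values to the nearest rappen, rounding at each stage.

Supplier B is cheaper by CHF 2310.62

Supplier A (EXW):
CIF value = EXW price + inland to port + export clearance + origin terminal + freight + insurance = 56599.49 + 1576.89 + 260.51 + 647.20 + 7218.71 + 315.02 = 66617.82
Import duty = 66617.82 × 8% = 5329.43
Buyer bears (A): 1576.89 + 260.51 + 647.20 + 7218.71 + 315.02 + 1058.54 + 304.62 + 1286.58 = 12668.07
Landed cost (A) = invoice 56599.49 + 12668.07 + duty 5329.43 = 74596.99
Supplier B (CIF):
The CIF price already equals the CIF value: 64478.36
Import duty = 64478.36 × 8% = 5158.27
Buyer bears (B): 1058.54 + 304.62 + 1286.58 = 2649.74
Landed cost (B) = invoice 64478.36 + 2649.74 + duty 5158.27 = 72286.37
Difference = |74596.99 − 72286.37| = 2310.62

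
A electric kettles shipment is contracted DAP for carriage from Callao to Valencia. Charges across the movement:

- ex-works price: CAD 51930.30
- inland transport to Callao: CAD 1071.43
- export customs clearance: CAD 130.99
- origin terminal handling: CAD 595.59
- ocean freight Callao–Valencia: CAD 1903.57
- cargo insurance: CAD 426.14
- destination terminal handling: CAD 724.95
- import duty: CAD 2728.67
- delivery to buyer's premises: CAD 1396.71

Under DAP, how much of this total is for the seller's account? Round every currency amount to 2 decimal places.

Seller's account: CAD 58179.68

DAP: the seller bears all costs to the named destination except import duty and clearance.
Seller's account: goods 51930.30 + inland to port 1071.43 + export clearance 130.99 + origin terminal 595.59 + freight 1903.57 + insurance 426.14 + destination terminal 724.95 + delivery 1396.71 = 58179.68
Buyer's account: duty 2728.67 = 2728.67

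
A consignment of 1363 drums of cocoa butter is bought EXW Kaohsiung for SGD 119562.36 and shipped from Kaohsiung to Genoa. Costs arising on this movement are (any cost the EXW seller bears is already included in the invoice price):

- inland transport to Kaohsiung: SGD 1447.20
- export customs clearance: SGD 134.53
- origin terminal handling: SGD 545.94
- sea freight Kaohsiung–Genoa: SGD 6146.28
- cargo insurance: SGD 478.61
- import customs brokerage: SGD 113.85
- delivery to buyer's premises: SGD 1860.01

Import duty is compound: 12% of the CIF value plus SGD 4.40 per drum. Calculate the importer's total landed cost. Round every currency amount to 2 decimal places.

EXW: the seller makes goods available at their premises; the buyer bears all onward costs.
CIF value = EXW price + inland to port + export clearance + origin terminal + freight + insurance = 119562.36 + 1447.20 + 134.53 + 545.94 + 6146.28 + 478.61 = 128314.92
Ad valorem component: 128314.92 × 12% = 15397.79
Specific component: 1363 × 4.40 = 5997.20
Import duty = 15397.79 + 5997.20 = 21394.99
Buyer bears: inland to port 1447.20 + export clearance 134.53 + origin terminal 545.94 + freight 6146.28 + insurance 478.61 + brokerage 113.85 + delivery 1860.01 + duty 21394.99 = 32121.41
Landed cost = invoice 119562.36 + 32121.41 = 151683.77

Total landed cost: SGD 151683.77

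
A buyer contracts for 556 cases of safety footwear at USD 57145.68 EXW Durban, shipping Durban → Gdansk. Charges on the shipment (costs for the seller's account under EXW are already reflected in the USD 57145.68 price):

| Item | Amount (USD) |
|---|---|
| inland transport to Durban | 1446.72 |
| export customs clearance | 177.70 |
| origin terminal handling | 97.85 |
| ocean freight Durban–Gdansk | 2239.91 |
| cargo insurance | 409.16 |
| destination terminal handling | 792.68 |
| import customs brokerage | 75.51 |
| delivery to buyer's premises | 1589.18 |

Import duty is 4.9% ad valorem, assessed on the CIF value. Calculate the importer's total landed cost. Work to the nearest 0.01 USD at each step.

EXW: the seller makes goods available at their premises; the buyer bears all onward costs.
CIF value = EXW price + inland to port + export clearance + origin terminal + freight + insurance = 57145.68 + 1446.72 + 177.70 + 97.85 + 2239.91 + 409.16 = 61517.02
Import duty = 61517.02 × 4.9% = 3014.33
Buyer bears: inland to port 1446.72 + export clearance 177.70 + origin terminal 97.85 + freight 2239.91 + insurance 409.16 + destination terminal 792.68 + brokerage 75.51 + delivery 1589.18 + duty 3014.33 = 9843.04
Landed cost = invoice 57145.68 + 9843.04 = 66988.72

Total landed cost: USD 66988.72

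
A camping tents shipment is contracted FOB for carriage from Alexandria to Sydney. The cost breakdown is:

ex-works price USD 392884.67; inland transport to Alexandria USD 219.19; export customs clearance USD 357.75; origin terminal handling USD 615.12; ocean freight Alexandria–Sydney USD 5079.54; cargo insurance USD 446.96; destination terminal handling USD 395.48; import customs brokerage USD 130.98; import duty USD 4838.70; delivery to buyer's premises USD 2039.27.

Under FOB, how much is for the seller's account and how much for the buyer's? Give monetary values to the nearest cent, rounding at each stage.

Seller: USD 394076.73; buyer: USD 12930.93

FOB: the seller bears costs until goods are on board at the origin port; the buyer bears freight, insurance and all costs thereafter.
Seller's account: goods 392884.67 + inland to port 219.19 + export clearance 357.75 + origin terminal 615.12 = 394076.73
Buyer's account: freight 5079.54 + insurance 446.96 + destination terminal 395.48 + brokerage 130.98 + duty 4838.70 + delivery 2039.27 = 12930.93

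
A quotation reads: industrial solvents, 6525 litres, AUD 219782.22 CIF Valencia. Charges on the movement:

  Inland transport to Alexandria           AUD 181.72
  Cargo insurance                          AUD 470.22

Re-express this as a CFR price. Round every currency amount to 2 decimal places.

CFR price: AUD 219312.00

Not relevant to the conversion: inland to port — on the seller under both CIF and CFR; already in the CIF price and stays in the CFR price.
From CIF to CFR, the seller no longer bears: insurance.
CFR price = 219782.22 − 470.22 = 219312.00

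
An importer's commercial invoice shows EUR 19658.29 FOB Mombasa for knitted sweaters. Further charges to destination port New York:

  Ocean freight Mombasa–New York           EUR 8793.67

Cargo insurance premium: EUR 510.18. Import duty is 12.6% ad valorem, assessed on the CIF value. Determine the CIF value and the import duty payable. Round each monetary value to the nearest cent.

CIF value: EUR 28962.14; import duty: EUR 3649.23

CIF = FOB price + freight + insurance
CIF = 19658.29 + 8793.67 + 510.18 = 28962.14
Import duty = 28962.14 × 12.6% = 3649.23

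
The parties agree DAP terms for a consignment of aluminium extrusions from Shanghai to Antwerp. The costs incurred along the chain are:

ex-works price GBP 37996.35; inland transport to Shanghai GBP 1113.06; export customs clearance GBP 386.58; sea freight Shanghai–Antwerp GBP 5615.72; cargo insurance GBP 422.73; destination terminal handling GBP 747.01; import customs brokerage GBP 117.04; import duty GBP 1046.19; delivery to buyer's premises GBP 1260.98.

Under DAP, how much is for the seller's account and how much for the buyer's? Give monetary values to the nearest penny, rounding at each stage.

Seller: GBP 47542.43; buyer: GBP 1163.23

DAP: the seller bears all costs to the named destination except import duty and clearance.
Seller's account: goods 37996.35 + inland to port 1113.06 + export clearance 386.58 + freight 5615.72 + insurance 422.73 + destination terminal 747.01 + delivery 1260.98 = 47542.43
Buyer's account: brokerage 117.04 + duty 1046.19 = 1163.23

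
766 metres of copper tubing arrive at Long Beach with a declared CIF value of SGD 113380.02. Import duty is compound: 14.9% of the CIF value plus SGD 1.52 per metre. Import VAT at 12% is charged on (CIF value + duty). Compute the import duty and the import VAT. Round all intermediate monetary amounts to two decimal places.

Ad valorem component: 113380.02 × 14.9% = 16893.62
Specific component: 766 × 1.52 = 1164.32
Import duty = 16893.62 + 1164.32 = 18057.94
VAT base = CIF + duty = 113380.02 + 18057.94 = 131437.96
Import VAT = 131437.96 × 12% = 15772.56

Import duty: SGD 18057.94; import VAT: SGD 15772.56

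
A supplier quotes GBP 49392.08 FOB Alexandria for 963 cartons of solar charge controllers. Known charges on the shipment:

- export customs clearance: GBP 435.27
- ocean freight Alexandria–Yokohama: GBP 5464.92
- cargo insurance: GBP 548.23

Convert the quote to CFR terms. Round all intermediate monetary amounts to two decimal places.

Not relevant to the conversion: export clearance — on the seller under both FOB and CFR; already in the FOB price and stays in the CFR price. insurance — on the buyer under both terms; not part of either seller's price.
From FOB to CFR, the seller additionally bears: freight.
CFR price = 49392.08 + 5464.92 = 54857.00

CFR price: GBP 54857.00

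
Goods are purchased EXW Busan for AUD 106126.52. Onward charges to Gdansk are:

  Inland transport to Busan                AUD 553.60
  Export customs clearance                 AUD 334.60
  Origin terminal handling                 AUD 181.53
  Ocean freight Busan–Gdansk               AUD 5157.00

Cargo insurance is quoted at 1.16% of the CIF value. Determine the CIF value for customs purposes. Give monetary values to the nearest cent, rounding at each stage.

CIF value: AUD 113671.84

Let C be the CIF value. C = EXW price + pre-shipment costs + freight + 1.16% × C
C − 1.16% × C = 106126.52 + 553.60 + 334.60 + 181.53 + 5157.00
0.9884 × C = 112353.25
C = 112353.25 / 0.9884 = 113671.84
Insurance premium = 1.16% × 113671.84 = 1318.59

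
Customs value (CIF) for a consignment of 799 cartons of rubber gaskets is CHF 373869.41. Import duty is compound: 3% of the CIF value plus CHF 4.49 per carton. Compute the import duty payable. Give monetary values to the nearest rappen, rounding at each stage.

Import duty: CHF 14803.59

Ad valorem component: 373869.41 × 3% = 11216.08
Specific component: 799 × 4.49 = 3587.51
Import duty = 11216.08 + 3587.51 = 14803.59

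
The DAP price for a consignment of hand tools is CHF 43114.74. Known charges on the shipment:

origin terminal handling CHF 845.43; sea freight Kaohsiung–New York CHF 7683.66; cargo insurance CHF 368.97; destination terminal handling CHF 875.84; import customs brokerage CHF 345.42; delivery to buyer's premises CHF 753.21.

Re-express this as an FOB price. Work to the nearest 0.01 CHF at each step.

Not relevant to the conversion: origin terminal — on the seller under both DAP and FOB; already in the DAP price and stays in the FOB price. brokerage — on the buyer under both terms; not part of either seller's price.
From DAP to FOB, the seller no longer bears: freight, insurance, destination terminal, delivery.
FOB price = 43114.74 − 7683.66 − 368.97 − 875.84 − 753.21 = 33433.06

FOB price: CHF 33433.06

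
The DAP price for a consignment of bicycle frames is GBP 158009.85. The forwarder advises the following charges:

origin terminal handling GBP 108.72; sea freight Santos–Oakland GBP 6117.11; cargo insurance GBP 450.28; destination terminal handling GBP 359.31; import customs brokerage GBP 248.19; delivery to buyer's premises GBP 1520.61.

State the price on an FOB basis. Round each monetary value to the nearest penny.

Not relevant to the conversion: origin terminal — on the seller under both DAP and FOB; already in the DAP price and stays in the FOB price. brokerage — on the buyer under both terms; not part of either seller's price.
From DAP to FOB, the seller no longer bears: freight, insurance, destination terminal, delivery.
FOB price = 158009.85 − 6117.11 − 450.28 − 359.31 − 1520.61 = 149562.54

FOB price: GBP 149562.54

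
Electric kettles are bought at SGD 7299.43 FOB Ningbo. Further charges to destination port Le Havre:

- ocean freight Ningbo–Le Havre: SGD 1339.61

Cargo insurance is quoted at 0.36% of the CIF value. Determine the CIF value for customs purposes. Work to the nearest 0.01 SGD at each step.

CIF value: SGD 8670.25

Let C be the CIF value. C = FOB price + freight + 0.36% × C
C − 0.36% × C = 7299.43 + 1339.61
0.9964 × C = 8639.04
C = 8639.04 / 0.9964 = 8670.25
Insurance premium = 0.36% × 8670.25 = 31.21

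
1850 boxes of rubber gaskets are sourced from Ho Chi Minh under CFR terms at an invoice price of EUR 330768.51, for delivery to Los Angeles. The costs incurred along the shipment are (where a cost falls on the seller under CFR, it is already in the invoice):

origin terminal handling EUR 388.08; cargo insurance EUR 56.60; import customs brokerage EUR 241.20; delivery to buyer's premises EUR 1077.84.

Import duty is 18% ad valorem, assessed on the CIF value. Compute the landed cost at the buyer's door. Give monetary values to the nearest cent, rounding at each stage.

CFR: the seller pays costs through ocean freight to the destination port, but not insurance.
Already in the invoice (seller's account under CFR): origin terminal — exclude.
CIF value = CFR price + insurance = 330768.51 + 56.60 = 330825.11
Import duty = 330825.11 × 18% = 59548.52
Buyer bears: insurance 56.60 + brokerage 241.20 + delivery 1077.84 + duty 59548.52 = 60924.16
Landed cost = invoice 330768.51 + 60924.16 = 391692.67

Total landed cost: EUR 391692.67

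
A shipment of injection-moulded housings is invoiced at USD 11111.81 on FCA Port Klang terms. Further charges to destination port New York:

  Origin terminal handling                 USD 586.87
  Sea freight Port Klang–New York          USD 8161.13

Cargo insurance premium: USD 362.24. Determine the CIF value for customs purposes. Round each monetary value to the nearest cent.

CIF = FCA price + pre-shipment costs + freight + insurance
CIF = 11111.81 + 586.87 + 8161.13 + 362.24 = 20222.05

CIF value: USD 20222.05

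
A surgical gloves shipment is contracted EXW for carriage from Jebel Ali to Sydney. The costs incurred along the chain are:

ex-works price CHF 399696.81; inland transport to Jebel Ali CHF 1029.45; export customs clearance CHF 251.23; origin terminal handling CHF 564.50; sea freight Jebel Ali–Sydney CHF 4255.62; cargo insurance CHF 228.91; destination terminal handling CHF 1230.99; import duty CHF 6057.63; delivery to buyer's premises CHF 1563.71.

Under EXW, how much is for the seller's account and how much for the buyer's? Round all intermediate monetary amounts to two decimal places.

Seller: CHF 399696.81; buyer: CHF 15182.04

EXW: the seller makes goods available at their premises; the buyer bears all onward costs.
Seller's account: goods 399696.81 = 399696.81
Buyer's account: inland to port 1029.45 + export clearance 251.23 + origin terminal 564.50 + freight 4255.62 + insurance 228.91 + destination terminal 1230.99 + duty 6057.63 + delivery 1563.71 = 15182.04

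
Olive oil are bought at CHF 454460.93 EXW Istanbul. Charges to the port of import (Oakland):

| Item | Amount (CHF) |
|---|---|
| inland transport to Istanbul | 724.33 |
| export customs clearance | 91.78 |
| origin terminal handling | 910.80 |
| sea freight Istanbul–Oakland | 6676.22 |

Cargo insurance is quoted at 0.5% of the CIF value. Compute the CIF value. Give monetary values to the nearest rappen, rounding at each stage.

Let C be the CIF value. C = EXW price + pre-shipment costs + freight + 0.5% × C
C − 0.5% × C = 454460.93 + 724.33 + 91.78 + 910.80 + 6676.22
0.995 × C = 462864.06
C = 462864.06 / 0.995 = 465190.01
Insurance premium = 0.5% × 465190.01 = 2325.95

CIF value: CHF 465190.01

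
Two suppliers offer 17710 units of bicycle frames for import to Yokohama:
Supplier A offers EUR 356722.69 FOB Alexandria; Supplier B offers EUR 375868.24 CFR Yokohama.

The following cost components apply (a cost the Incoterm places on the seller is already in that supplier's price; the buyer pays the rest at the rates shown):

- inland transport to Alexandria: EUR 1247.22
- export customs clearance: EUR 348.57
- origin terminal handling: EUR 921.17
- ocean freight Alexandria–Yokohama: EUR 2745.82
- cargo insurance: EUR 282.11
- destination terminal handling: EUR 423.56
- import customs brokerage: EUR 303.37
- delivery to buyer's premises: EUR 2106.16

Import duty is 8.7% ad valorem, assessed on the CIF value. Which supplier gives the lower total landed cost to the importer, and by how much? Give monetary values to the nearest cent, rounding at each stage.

Supplier A (FOB):
CIF value = FOB price + freight + insurance = 356722.69 + 2745.82 + 282.11 = 359750.62
Import duty = 359750.62 × 8.7% = 31298.30
Buyer bears (A): 2745.82 + 282.11 + 423.56 + 303.37 + 2106.16 = 5861.02
Landed cost (A) = invoice 356722.69 + 5861.02 + duty 31298.30 = 393882.01
Supplier B (CFR):
CIF value = CFR price + insurance = 375868.24 + 282.11 = 376150.35
Import duty = 376150.35 × 8.7% = 32725.08
Buyer bears (B): 282.11 + 423.56 + 303.37 + 2106.16 = 3115.20
Landed cost (B) = invoice 375868.24 + 3115.20 + duty 32725.08 = 411708.52
Difference = |393882.01 − 411708.52| = 17826.51

Supplier A is cheaper by EUR 17826.51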